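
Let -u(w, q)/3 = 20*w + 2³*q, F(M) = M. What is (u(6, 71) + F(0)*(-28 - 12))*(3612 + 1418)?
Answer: -10381920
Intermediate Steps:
u(w, q) = -60*w - 24*q (u(w, q) = -3*(20*w + 2³*q) = -3*(20*w + 8*q) = -3*(8*q + 20*w) = -60*w - 24*q)
(u(6, 71) + F(0)*(-28 - 12))*(3612 + 1418) = ((-60*6 - 24*71) + 0*(-28 - 12))*(3612 + 1418) = ((-360 - 1704) + 0*(-40))*5030 = (-2064 + 0)*5030 = -2064*5030 = -10381920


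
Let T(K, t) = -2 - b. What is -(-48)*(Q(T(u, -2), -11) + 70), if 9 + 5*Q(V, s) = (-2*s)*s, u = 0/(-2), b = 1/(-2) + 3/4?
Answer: 4752/5 ≈ 950.40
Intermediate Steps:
b = ¼ (b = 1*(-½) + 3*(¼) = -½ + ¾ = ¼ ≈ 0.25000)
u = 0 (u = 0*(-½) = 0)
T(K, t) = -9/4 (T(K, t) = -2 - 1*¼ = -2 - ¼ = -9/4)
Q(V, s) = -9/5 - 2*s²/5 (Q(V, s) = -9/5 + ((-2*s)*s)/5 = -9/5 + (-2*s²)/5 = -9/5 - 2*s²/5)
-(-48)*(Q(T(u, -2), -11) + 70) = -(-48)*((-9/5 - ⅖*(-11)²) + 70) = -(-48)*((-9/5 - ⅖*121) + 70) = -(-48)*((-9/5 - 242/5) + 70) = -(-48)*(-251/5 + 70) = -(-48)*99/5 = -1*(-4752/5) = 4752/5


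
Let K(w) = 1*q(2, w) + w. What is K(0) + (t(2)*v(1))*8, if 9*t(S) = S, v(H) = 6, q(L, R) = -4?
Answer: 20/3 ≈ 6.6667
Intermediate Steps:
t(S) = S/9
K(w) = -4 + w (K(w) = 1*(-4) + w = -4 + w)
K(0) + (t(2)*v(1))*8 = (-4 + 0) + (((⅑)*2)*6)*8 = -4 + ((2/9)*6)*8 = -4 + (4/3)*8 = -4 + 32/3 = 20/3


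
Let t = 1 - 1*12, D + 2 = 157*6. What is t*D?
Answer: -10340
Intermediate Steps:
D = 940 (D = -2 + 157*6 = -2 + 942 = 940)
t = -11 (t = 1 - 12 = -11)
t*D = -11*940 = -10340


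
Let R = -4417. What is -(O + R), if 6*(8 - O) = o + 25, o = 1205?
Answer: 4614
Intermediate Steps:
O = -197 (O = 8 - (1205 + 25)/6 = 8 - ⅙*1230 = 8 - 205 = -197)
-(O + R) = -(-197 - 4417) = -1*(-4614) = 4614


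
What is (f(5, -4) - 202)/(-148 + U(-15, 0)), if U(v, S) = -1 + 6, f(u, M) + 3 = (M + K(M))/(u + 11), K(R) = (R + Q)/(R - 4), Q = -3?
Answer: 26265/18304 ≈ 1.4349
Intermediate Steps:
K(R) = (-3 + R)/(-4 + R) (K(R) = (R - 3)/(R - 4) = (-3 + R)/(-4 + R))
f(u, M) = -3 + (M + (-3 + M)/(-4 + M))/(11 + u) (f(u, M) = -3 + (M + (-3 + M)/(-4 + M))/(u + 11) = -3 + (M + (-3 + M)/(-4 + M))/(11 + u))
U(v, S) = 5
(f(5, -4) - 202)/(-148 + U(-15, 0)) = ((-3 - 4 + (-4 - 4)*(-33 - 4 - 3*5))/((-4 - 4)*(11 + 5)) - 202)/(-148 + 5) = ((-3 - 4 - 8*(-33 - 4 - 15))/(-8*16) - 202)/(-143) = (-⅛*1/16*(-3 - 4 - 8*(-52)) - 202)*(-1/143) = (-⅛*1/16*(-3 - 4 + 416) - 202)*(-1/143) = (-⅛*1/16*409 - 202)*(-1/143) = (-409/128 - 202)*(-1/143) = -26265/128*(-1/143) = 26265/18304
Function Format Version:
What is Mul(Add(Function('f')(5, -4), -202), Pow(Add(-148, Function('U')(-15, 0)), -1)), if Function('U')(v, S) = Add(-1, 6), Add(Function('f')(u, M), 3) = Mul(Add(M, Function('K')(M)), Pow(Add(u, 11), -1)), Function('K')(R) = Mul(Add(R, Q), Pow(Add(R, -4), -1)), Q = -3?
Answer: Rational(26265, 18304) ≈ 1.4349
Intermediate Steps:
Function('K')(R) = Mul(Pow(Add(-4, R), -1), Add(-3, R)) (Function('K')(R) = Mul(Add(R, -3), Pow(Add(R, -4), -1)) = Mul(Add(-3, R), Pow(Add(-4, R), -1)) = Mul(Pow(Add(-4, R), -1), Add(-3, R)))
Function('f')(u, M) = Add(-3, Mul(Pow(Add(11, u), -1), Add(M, Mul(Pow(Add(-4, M), -1), Add(-3, M))))) (Function('f')(u, M) = Add(-3, Mul(Add(M, Mul(Pow(Add(-4, M), -1), Add(-3, M))), Pow(Add(u, 11), -1))) = Add(-3, Mul(Add(M, Mul(Pow(Add(-4, M), -1), Add(-3, M))), Pow(Add(11, u), -1))) = Add(-3, Mul(Pow(Add(11, u), -1), Add(M, Mul(Pow(Add(-4, M), -1), Add(-3, M))))))
Function('U')(v, S) = 5
Mul(Add(Function('f')(5, -4), -202), Pow(Add(-148, Function('U')(-15, 0)), -1)) = Mul(Add(Mul(Pow(Add(-4, -4), -1), Pow(Add(11, 5), -1), Add(-3, -4, Mul(Add(-4, -4), Add(-33, -4, Mul(-3, 5))))), -202), Pow(Add(-148, 5), -1)) = Mul(Add(Mul(Pow(-8, -1), Pow(16, -1), Add(-3, -4, Mul(-8, Add(-33, -4, -15)))), -202), Pow(-143, -1)) = Mul(Add(Mul(Rational(-1, 8), Rational(1, 16), Add(-3, -4, Mul(-8, -52))), -202), Rational(-1, 143)) = Mul(Add(Mul(Rational(-1, 8), Rational(1, 16), Add(-3, -4, 416)), -202), Rational(-1, 143)) = Mul(Add(Mul(Rational(-1, 8), Rational(1, 16), 409), -202), Rational(-1, 143)) = Mul(Add(Rational(-409, 128), -202), Rational(-1, 143)) = Mul(Rational(-26265, 128), Rational(-1, 143)) = Rational(26265, 18304)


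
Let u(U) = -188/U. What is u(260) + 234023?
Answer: 15211448/65 ≈ 2.3402e+5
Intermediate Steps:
u(260) + 234023 = -188/260 + 234023 = -188*1/260 + 234023 = -47/65 + 234023 = 15211448/65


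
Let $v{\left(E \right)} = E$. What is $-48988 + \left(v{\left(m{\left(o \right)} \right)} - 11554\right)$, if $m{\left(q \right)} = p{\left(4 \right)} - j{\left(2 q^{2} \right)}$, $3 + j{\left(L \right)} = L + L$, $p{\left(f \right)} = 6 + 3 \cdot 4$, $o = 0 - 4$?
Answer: $-60585$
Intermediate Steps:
$o = -4$
$p{\left(f \right)} = 18$ ($p{\left(f \right)} = 6 + 12 = 18$)
$j{\left(L \right)} = -3 + 2 L$ ($j{\left(L \right)} = -3 + \left(L + L\right) = -3 + 2 L$)
$m{\left(q \right)} = 21 - 4 q^{2}$ ($m{\left(q \right)} = 18 - \left(-3 + 2 \cdot 2 q^{2}\right) = 18 - \left(-3 + 4 q^{2}\right) = 21 - 4 q^{2}$)
$-48988 + \left(v{\left(m{\left(o \right)} \right)} - 11554\right) = -48988 + \left(\left(21 - 4 \left(-4\right)^{2}\right) - 11554\right) = -48988 + \left(\left(21 - 64\right) - 11554\right) = -48988 - 11597 = -60585$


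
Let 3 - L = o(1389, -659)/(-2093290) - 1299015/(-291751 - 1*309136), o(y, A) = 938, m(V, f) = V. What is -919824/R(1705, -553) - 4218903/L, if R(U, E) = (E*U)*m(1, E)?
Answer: -2501734294876363804262373/497286220051843145 ≈ -5.0308e+6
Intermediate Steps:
L = 527420383673/628915374115 (L = 3 - (938/(-2093290) - 1299015/(-291751 - 1*309136)) = 3 - (938*(-1/2093290) - 1299015/(-291751 - 309136)) = 3 - (-469/1046645 - 1299015/(-600887)) = 3 - (-469/1046645 - 1299015*(-1/600887)) = 3 - (-469/1046645 + 1299015/600887) = 3 - 1*1359325738672/628915374115 = 3 - 1359325738672/628915374115 = 527420383673/628915374115 ≈ 0.83862)
R(U, E) = E*U (R(U, E) = (E*U)*1 = E*U)
-919824/R(1705, -553) - 4218903/L = -919824/((-553*1705)) - 4218903/527420383673/628915374115 = -919824/(-942865) - 4218903*628915374115/527420383673 = -919824*(-1/942865) - 2653332958599895845/527420383673 = 919824/942865 - 2653332958599895845/527420383673 = -2501734294876363804262373/497286220051843145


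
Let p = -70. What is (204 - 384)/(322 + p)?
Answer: -5/7 ≈ -0.71429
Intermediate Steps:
(204 - 384)/(322 + p) = (204 - 384)/(322 - 70) = -180/252 = -180*1/252 = -5/7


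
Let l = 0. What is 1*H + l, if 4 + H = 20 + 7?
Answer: 23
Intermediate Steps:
H = 23 (H = -4 + (20 + 7) = -4 + 27 = 23)
1*H + l = 1*23 + 0 = 23 + 0 = 23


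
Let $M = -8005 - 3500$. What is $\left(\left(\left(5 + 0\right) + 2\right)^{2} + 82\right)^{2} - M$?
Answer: $28666$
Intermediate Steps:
$M = -11505$
$\left(\left(\left(5 + 0\right) + 2\right)^{2} + 82\right)^{2} - M = \left(\left(\left(5 + 0\right) + 2\right)^{2} + 82\right)^{2} - -11505 = \left(\left(5 + 2\right)^{2} + 82\right)^{2} + 11505 = \left(7^{2} + 82\right)^{2} + 11505 = \left(49 + 82\right)^{2} + 11505 = 131^{2} + 11505 = 17161 + 11505 = 28666$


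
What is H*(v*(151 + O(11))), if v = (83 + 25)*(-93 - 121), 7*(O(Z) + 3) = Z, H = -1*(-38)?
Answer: -919534032/7 ≈ -1.3136e+8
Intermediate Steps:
H = 38
O(Z) = -3 + Z/7
v = -23112 (v = 108*(-214) = -23112)
H*(v*(151 + O(11))) = 38*(-23112*(151 + (-3 + (⅐)*11))) = 38*(-23112*(151 + (-3 + 11/7))) = 38*(-23112*(151 - 10/7)) = 38*(-23112*1047/7) = 38*(-24198264/7) = -919534032/7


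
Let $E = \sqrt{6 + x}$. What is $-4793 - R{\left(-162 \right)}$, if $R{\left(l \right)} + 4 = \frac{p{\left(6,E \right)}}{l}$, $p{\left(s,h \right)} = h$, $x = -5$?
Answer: $- \frac{775817}{162} \approx -4789.0$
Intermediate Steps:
$E = 1$ ($E = \sqrt{6 - 5} = \sqrt{1} = 1$)
$R{\left(l \right)} = -4 + \frac{1}{l}$ ($R{\left(l \right)} = -4 + 1 \frac{1}{l} = -4 + \frac{1}{l}$)
$-4793 - R{\left(-162 \right)} = -4793 - \left(-4 + \frac{1}{-162}\right) = -4793 - \left(-4 - \frac{1}{162}\right) = -4793 - - \frac{649}{162} = -4793 + \frac{649}{162} = - \frac{775817}{162}$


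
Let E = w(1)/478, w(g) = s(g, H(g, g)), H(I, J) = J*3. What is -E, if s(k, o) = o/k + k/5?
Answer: -8/1195 ≈ -0.0066946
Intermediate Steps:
H(I, J) = 3*J
s(k, o) = k/5 + o/k (s(k, o) = o/k + k*(1/5) = o/k + k/5 = k/5 + o/k)
w(g) = 3 + g/5 (w(g) = g/5 + (3*g)/g = g/5 + 3 = 3 + g/5)
E = 8/1195 (E = (3 + (1/5)*1)/478 = (3 + 1/5)*(1/478) = (16/5)*(1/478) = 8/1195 ≈ 0.0066946)
-E = -1*8/1195 = -8/1195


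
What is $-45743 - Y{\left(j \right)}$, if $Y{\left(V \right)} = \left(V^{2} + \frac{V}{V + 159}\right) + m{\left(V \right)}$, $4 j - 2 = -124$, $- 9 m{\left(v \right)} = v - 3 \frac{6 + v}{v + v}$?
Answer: $- \frac{26342929645}{564372} \approx -46677.0$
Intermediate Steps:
$m{\left(v \right)} = - \frac{v}{9} + \frac{6 + v}{6 v}$ ($m{\left(v \right)} = - \frac{v - 3 \frac{6 + v}{v + v}}{9} = - \frac{v - 3 \frac{6 + v}{2 v}}{9} = - \frac{v - \frac{3 \left(6 + v\right)}{2 v}}{9} = - \frac{v}{9} + \frac{6 + v}{6 v}$)
$j = - \frac{61}{2}$ ($j = \frac{1}{2} + \frac{1}{4} \left(-124\right) = \frac{1}{2} - 31 = - \frac{61}{2} \approx -30.5$)
$Y{\left(V \right)} = \frac{1}{6} + \frac{1}{V} + V^{2} - \frac{V}{9} + \frac{V}{159 + V}$ ($Y{\left(V \right)} = \left(V^{2} + \frac{V}{V + 159}\right) + \left(\frac{1}{6} + \frac{1}{V} - \frac{V}{9}\right) = \left(V^{2} + \frac{V}{159 + V}\right) + \left(\frac{1}{6} + \frac{1}{V} - \frac{V}{9}\right) = \frac{1}{6} + \frac{1}{V} + V^{2} - \frac{V}{9} + \frac{V}{159 + V}$)
$-45743 - Y{\left(j \right)} = -45743 - \frac{2862 - 297 \left(- \frac{61}{2}\right)^{2} + 18 \left(- \frac{61}{2}\right)^{4} + 495 \left(- \frac{61}{2}\right) + 2860 \left(- \frac{61}{2}\right)^{3}}{18 \left(- \frac{61}{2}\right) \left(159 - \frac{61}{2}\right)} = -45743 - \frac{1}{18} \left(- \frac{2}{61}\right) \frac{1}{\frac{257}{2}} \left(2862 - \frac{1105137}{4} + 18 \cdot \frac{13845841}{16} - \frac{30195}{2} + 2860 \left(- \frac{226981}{8}\right)\right) = -45743 - \frac{1}{18} \left(- \frac{2}{61}\right) \frac{2}{257} \left(2862 - \frac{1105137}{4} + \frac{124612569}{8} - \frac{30195}{2} - \frac{162291415}{2}\right) = -45743 - \frac{1}{18} \left(- \frac{2}{61}\right) \frac{2}{257} \left(- \frac{526861249}{8}\right) = -45743 - \frac{526861249}{564372} = - \frac{26342929645}{564372}$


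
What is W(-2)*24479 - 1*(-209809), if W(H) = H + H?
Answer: 111893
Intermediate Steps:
W(H) = 2*H
W(-2)*24479 - 1*(-209809) = (2*(-2))*24479 - 1*(-209809) = -4*24479 + 209809 = -97916 + 209809 = 111893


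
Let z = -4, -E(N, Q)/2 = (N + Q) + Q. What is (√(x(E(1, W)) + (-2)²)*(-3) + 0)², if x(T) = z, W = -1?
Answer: 0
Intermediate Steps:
E(N, Q) = -4*Q - 2*N (E(N, Q) = -2*((N + Q) + Q) = -2*(N + 2*Q) = -4*Q - 2*N)
x(T) = -4
(√(x(E(1, W)) + (-2)²)*(-3) + 0)² = (√(-4 + (-2)²)*(-3) + 0)² = (√(-4 + 4)*(-3) + 0)² = (√0*(-3) + 0)² = (0*(-3) + 0)² = (0 + 0)² = 0² = 0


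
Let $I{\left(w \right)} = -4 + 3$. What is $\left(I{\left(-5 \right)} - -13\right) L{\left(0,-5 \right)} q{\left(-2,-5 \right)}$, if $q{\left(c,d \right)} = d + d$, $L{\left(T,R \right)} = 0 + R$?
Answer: $600$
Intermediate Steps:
$L{\left(T,R \right)} = R$
$I{\left(w \right)} = -1$
$q{\left(c,d \right)} = 2 d$
$\left(I{\left(-5 \right)} - -13\right) L{\left(0,-5 \right)} q{\left(-2,-5 \right)} = \left(-1 - -13\right) \left(-5\right) 2 \left(-5\right) = \left(-1 + 13\right) \left(-5\right) \left(-10\right) = 12 \left(-5\right) \left(-10\right) = \left(-60\right) \left(-10\right) = 600$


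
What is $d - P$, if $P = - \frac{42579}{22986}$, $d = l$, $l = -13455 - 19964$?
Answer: $- \frac{85347395}{2554} \approx -33417.0$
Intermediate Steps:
$l = -33419$ ($l = -13455 - 19964 = -33419$)
$d = -33419$
$P = - \frac{4731}{2554}$ ($P = \left(-42579\right) \frac{1}{22986} = - \frac{4731}{2554} \approx -1.8524$)
$d - P = -33419 - - \frac{4731}{2554} = -33419 + \frac{4731}{2554} = - \frac{85347395}{2554}$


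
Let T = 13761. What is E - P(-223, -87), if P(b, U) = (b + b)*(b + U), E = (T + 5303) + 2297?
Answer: -116899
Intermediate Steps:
E = 21361 (E = (13761 + 5303) + 2297 = 19064 + 2297 = 21361)
P(b, U) = 2*b*(U + b) (P(b, U) = (2*b)*(U + b) = 2*b*(U + b))
E - P(-223, -87) = 21361 - 2*(-223)*(-87 - 223) = 21361 - 2*(-223)*(-310) = 21361 - 1*138260 = 21361 - 138260 = -116899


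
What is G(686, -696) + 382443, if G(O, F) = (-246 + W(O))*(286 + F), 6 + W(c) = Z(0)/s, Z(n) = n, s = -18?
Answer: 485763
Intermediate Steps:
W(c) = -6 (W(c) = -6 + 0/(-18) = -6 + 0*(-1/18) = -6 + 0 = -6)
G(O, F) = -72072 - 252*F (G(O, F) = (-246 - 6)*(286 + F) = -252*(286 + F) = -72072 - 252*F)
G(686, -696) + 382443 = (-72072 - 252*(-696)) + 382443 = (-72072 + 175392) + 382443 = 103320 + 382443 = 485763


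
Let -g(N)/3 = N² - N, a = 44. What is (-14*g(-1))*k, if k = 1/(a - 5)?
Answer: 28/13 ≈ 2.1538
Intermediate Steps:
g(N) = -3*N² + 3*N (g(N) = -3*(N² - N) = -3*N² + 3*N)
k = 1/39 (k = 1/(44 - 5) = 1/39 ≈ 0.025641)
(-14*g(-1))*k = -42*(-1)*(1 - 1*(-1))*(1/39) = -42*(-1)*(1 + 1)*(1/39) = -42*(-1)*2*(1/39) = -14*(-6)*(1/39) = 84*(1/39) = 28/13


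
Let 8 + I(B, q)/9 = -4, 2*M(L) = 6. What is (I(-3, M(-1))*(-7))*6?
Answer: 4536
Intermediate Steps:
M(L) = 3 (M(L) = (½)*6 = 3)
I(B, q) = -108 (I(B, q) = -72 + 9*(-4) = -72 - 36 = -108)
(I(-3, M(-1))*(-7))*6 = -108*(-7)*6 = 756*6 = 4536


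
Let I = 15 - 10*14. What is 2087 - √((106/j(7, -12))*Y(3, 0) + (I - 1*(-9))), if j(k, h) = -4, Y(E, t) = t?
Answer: 2087 - 2*I*√29 ≈ 2087.0 - 10.77*I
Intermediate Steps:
I = -125 (I = 15 - 140 = -125)
2087 - √((106/j(7, -12))*Y(3, 0) + (I - 1*(-9))) = 2087 - √((106/(-4))*0 + (-125 - 1*(-9))) = 2087 - √((106*(-¼))*0 + (-125 + 9)) = 2087 - √(-53/2*0 - 116) = 2087 - √(0 - 116) = 2087 - √(-116) = 2087 - 2*I*√29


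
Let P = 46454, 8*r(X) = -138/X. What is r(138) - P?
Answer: -371633/8 ≈ -46454.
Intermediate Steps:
r(X) = -69/(4*X) (r(X) = (-138/X)/8 = -69/(4*X))
r(138) - P = -69/4/138 - 1*46454 = -69/4*1/138 - 46454 = -⅛ - 46454 = -371633/8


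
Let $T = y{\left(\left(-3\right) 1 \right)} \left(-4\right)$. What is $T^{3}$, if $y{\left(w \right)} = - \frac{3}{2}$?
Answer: $216$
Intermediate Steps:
$y{\left(w \right)} = - \frac{3}{2}$ ($y{\left(w \right)} = \left(-3\right) \frac{1}{2} = - \frac{3}{2}$)
$T = 6$ ($T = \left(- \frac{3}{2}\right) \left(-4\right) = 6$)
$T^{3} = 6^{3} = 216$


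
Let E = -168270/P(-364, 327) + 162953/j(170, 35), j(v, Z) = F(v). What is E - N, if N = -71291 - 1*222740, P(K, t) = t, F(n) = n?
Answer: 5456621007/18530 ≈ 2.9448e+5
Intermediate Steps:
j(v, Z) = v
N = -294031 (N = -71291 - 222740 = -294031)
E = 8226577/18530 (E = -168270/327 + 162953/170 = -168270*1/327 + 162953*(1/170) = -56090/109 + 162953/170 = 8226577/18530 ≈ 443.96)
E - N = 8226577/18530 - 1*(-294031) = 8226577/18530 + 294031 = 5456621007/18530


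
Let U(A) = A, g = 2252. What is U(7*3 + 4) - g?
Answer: -2227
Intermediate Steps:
U(7*3 + 4) - g = (7*3 + 4) - 1*2252 = (21 + 4) - 2252 = 25 - 2252 = -2227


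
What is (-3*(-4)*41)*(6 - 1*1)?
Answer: 2460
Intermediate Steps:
(-3*(-4)*41)*(6 - 1*1) = (12*41)*(6 - 1) = 492*5 = 2460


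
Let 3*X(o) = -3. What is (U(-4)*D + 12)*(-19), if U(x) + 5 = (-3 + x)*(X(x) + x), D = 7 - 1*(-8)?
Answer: -8778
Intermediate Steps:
X(o) = -1 (X(o) = (⅓)*(-3) = -1)
D = 15 (D = 7 + 8 = 15)
U(x) = -5 + (-1 + x)*(-3 + x) (U(x) = -5 + (-3 + x)*(-1 + x) = -5 + (-1 + x)*(-3 + x))
(U(-4)*D + 12)*(-19) = ((-2 + (-4)² - 4*(-4))*15 + 12)*(-19) = ((-2 + 16 + 16)*15 + 12)*(-19) = (30*15 + 12)*(-19) = (450 + 12)*(-19) = 462*(-19) = -8778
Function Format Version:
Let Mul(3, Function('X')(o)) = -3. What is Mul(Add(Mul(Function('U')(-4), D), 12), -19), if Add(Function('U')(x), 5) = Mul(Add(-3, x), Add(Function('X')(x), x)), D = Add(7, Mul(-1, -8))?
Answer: -8778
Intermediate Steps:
Function('X')(o) = -1 (Function('X')(o) = Mul(Rational(1, 3), -3) = -1)
D = 15 (D = Add(7, 8) = 15)
Function('U')(x) = Add(-5, Mul(Add(-1, x), Add(-3, x))) (Function('U')(x) = Add(-5, Mul(Add(-3, x), Add(-1, x))) = Add(-5, Mul(Add(-1, x), Add(-3, x))))
Mul(Add(Mul(Function('U')(-4), D), 12), -19) = Mul(Add(Mul(Add(-2, Pow(-4, 2), Mul(-4, -4)), 15), 12), -19) = Mul(Add(Mul(Add(-2, 16, 16), 15), 12), -19) = Mul(Add(Mul(30, 15), 12), -19) = Mul(Add(450, 12), -19) = Mul(462, -19) = -8778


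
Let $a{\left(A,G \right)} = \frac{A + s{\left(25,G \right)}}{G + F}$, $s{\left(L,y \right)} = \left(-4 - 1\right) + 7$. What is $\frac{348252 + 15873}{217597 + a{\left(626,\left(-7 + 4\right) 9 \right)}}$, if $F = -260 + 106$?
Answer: $\frac{21968875}{13128143} \approx 1.6734$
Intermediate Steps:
$s{\left(L,y \right)} = 2$ ($s{\left(L,y \right)} = -5 + 7 = 2$)
$F = -154$
$a{\left(A,G \right)} = \frac{2 + A}{-154 + G}$ ($a{\left(A,G \right)} = \frac{A + 2}{G - 154} = \frac{2 + A}{-154 + G}$)
$\frac{348252 + 15873}{217597 + a{\left(626,\left(-7 + 4\right) 9 \right)}} = \frac{348252 + 15873}{217597 + \frac{2 + 626}{-154 + \left(-7 + 4\right) 9}} = \frac{364125}{217597 + \frac{1}{-154 - 27} \cdot 628} = \frac{364125}{217597 + \frac{1}{-181} \cdot 628} = \frac{364125}{217597 - \frac{628}{181}} = \frac{364125}{\frac{39384429}{181}} = 364125 \cdot \frac{181}{39384429} = \frac{21968875}{13128143}$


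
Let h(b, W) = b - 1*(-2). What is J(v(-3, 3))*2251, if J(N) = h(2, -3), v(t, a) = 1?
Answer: 9004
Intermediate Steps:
h(b, W) = 2 + b (h(b, W) = b + 2 = 2 + b)
J(N) = 4 (J(N) = 2 + 2 = 4)
J(v(-3, 3))*2251 = 4*2251 = 9004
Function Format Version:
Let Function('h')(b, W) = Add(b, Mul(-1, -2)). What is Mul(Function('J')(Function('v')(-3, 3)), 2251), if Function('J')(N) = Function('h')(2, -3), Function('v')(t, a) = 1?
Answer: 9004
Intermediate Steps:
Function('h')(b, W) = Add(2, b) (Function('h')(b, W) = Add(b, 2) = Add(2, b))
Function('J')(N) = 4 (Function('J')(N) = Add(2, 2) = 4)
Mul(Function('J')(Function('v')(-3, 3)), 2251) = Mul(4, 2251) = 9004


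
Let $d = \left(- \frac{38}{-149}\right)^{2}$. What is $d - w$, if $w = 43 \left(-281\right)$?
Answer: $\frac{268256127}{22201} \approx 12083.0$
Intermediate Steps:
$w = -12083$
$d = \frac{1444}{22201}$ ($d = \left(\left(-38\right) \left(- \frac{1}{149}\right)\right)^{2} = \left(\frac{38}{149}\right)^{2} = \frac{1444}{22201} \approx 0.065042$)
$d - w = \frac{1444}{22201} - -12083 = \frac{1444}{22201} + 12083 = \frac{268256127}{22201}$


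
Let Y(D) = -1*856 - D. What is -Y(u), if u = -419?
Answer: 437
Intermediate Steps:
Y(D) = -856 - D
-Y(u) = -(-856 - 1*(-419)) = -(-856 + 419) = -1*(-437) = 437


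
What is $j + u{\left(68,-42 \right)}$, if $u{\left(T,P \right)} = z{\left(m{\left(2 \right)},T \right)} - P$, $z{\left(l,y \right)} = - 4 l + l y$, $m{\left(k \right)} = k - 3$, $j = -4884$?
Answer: $-4906$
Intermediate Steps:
$m{\left(k \right)} = -3 + k$
$u{\left(T,P \right)} = 4 - P - T$ ($u{\left(T,P \right)} = \left(-3 + 2\right) \left(-4 + T\right) - P = - (-4 + T) - P = \left(4 - T\right) - P = 4 - P - T$)
$j + u{\left(68,-42 \right)} = -4884 - 22 = -4906$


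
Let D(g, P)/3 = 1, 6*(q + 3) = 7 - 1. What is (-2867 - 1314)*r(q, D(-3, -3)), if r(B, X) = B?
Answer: 8362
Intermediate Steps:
q = -2 (q = -3 + (7 - 1)/6 = -3 + (1/6)*6 = -3 + 1 = -2)
D(g, P) = 3 (D(g, P) = 3*1 = 3)
(-2867 - 1314)*r(q, D(-3, -3)) = (-2867 - 1314)*(-2) = -4181*(-2) = 8362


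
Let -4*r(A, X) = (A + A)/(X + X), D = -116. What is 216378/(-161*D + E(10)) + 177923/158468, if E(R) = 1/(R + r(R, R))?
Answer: 183357998365/14427877528 ≈ 12.709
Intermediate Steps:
r(A, X) = -A/(4*X) (r(A, X) = -(A + A)/(4*(X + X)) = -2*A/(4*(2*X)) = -2*A*1/(2*X)/4 = -A/(4*X))
E(R) = 1/(-¼ + R) (E(R) = 1/(R - R/(4*R)) = 1/(R - ¼) = 1/(-¼ + R))
216378/(-161*D + E(10)) + 177923/158468 = 216378/(-161*(-116) + 4/(-1 + 4*10)) + 177923/158468 = 216378/(18676 + 4/(-1 + 40)) + 177923*(1/158468) = 216378/(18676 + 4/39) + 177923/158468 = 216378/(728368/39) + 177923/158468 = 216378*(39/728368) + 177923/158468 = 4219371/364184 + 177923/158468 = 183357998365/14427877528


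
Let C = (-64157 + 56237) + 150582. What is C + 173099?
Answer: 315761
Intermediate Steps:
C = 142662 (C = -7920 + 150582 = 142662)
C + 173099 = 142662 + 173099 = 315761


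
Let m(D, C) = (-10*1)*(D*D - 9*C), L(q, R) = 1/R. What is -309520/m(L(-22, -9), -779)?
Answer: 626778/141973 ≈ 4.4148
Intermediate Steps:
m(D, C) = -10*D**2 + 90*C (m(D, C) = -10*(D**2 - 9*C) = -10*D**2 + 90*C)
-309520/m(L(-22, -9), -779) = -309520/(-10*(1/(-9))**2 + 90*(-779)) = -309520/(-10*(-1/9)**2 - 70110) = -309520/(-10*1/81 - 70110) = -309520/(-10/81 - 70110) = -309520/(-5678920/81) = -309520*(-81/5678920) = 626778/141973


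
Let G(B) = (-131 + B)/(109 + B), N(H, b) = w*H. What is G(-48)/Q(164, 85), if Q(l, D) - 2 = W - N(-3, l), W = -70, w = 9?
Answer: 179/2501 ≈ 0.071571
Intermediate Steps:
N(H, b) = 9*H
Q(l, D) = -41 (Q(l, D) = 2 + (-70 - 9*(-3)) = 2 + (-70 - 1*(-27)) = 2 + (-70 + 27) = 2 - 43 = -41)
G(B) = (-131 + B)/(109 + B)
G(-48)/Q(164, 85) = ((-131 - 48)/(109 - 48))/(-41) = (-179/61)*(-1/41) = ((1/61)*(-179))*(-1/41) = -179/61*(-1/41) = 179/2501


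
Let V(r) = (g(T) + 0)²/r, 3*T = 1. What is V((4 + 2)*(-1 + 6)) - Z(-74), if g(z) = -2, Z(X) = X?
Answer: 1112/15 ≈ 74.133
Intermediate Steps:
T = ⅓ (T = (⅓)*1 = ⅓ ≈ 0.33333)
V(r) = 4/r (V(r) = (-2 + 0)²/r = (-2)²/r = 4/r)
V((4 + 2)*(-1 + 6)) - Z(-74) = 4/(((4 + 2)*(-1 + 6))) - 1*(-74) = 4/((6*5)) + 74 = 4/30 + 74 = 4*(1/30) + 74 = 2/15 + 74 = 1112/15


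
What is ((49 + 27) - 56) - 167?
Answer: -147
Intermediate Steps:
((49 + 27) - 56) - 167 = (76 - 56) - 167 = 20 - 167 = -147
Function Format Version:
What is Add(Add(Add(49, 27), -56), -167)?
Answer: -147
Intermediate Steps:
Add(Add(Add(49, 27), -56), -167) = Add(Add(76, -56), -167) = Add(20, -167) = -147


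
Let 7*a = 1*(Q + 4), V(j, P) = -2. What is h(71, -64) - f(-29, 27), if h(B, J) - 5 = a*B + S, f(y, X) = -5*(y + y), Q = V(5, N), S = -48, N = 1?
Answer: -2189/7 ≈ -312.71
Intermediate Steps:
Q = -2
f(y, X) = -10*y
a = 2/7 (a = (1*(-2 + 4))/7 = (1*2)/7 = (⅐)*2 = 2/7 ≈ 0.28571)
h(B, J) = -43 + 2*B/7 (h(B, J) = 5 + (2*B/7 - 48) = 5 + (-48 + 2*B/7) = -43 + 2*B/7)
h(71, -64) - f(-29, 27) = (-43 + (2/7)*71) - (-10)*(-29) = (-43 + 142/7) - 1*290 = -159/7 - 290 = -2189/7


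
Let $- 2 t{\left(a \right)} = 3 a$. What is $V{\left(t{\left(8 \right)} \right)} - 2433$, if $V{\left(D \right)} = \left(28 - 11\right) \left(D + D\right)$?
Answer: $-2841$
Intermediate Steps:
$t{\left(a \right)} = - \frac{3 a}{2}$
$V{\left(D \right)} = 34 D$ ($V{\left(D \right)} = 17 \cdot 2 D = 34 D$)
$V{\left(t{\left(8 \right)} \right)} - 2433 = 34 \left(\left(- \frac{3}{2}\right) 8\right) - 2433 = 34 \left(-12\right) - 2433 = -408 - 2433 = -2841$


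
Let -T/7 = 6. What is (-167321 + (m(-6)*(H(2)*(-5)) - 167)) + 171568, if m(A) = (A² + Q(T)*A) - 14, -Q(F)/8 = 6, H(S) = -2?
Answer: 7180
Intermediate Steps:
T = -42 (T = -7*6 = -42)
Q(F) = -48 (Q(F) = -8*6 = -48)
m(A) = -14 + A² - 48*A (m(A) = (A² - 48*A) - 14 = -14 + A² - 48*A)
(-167321 + (m(-6)*(H(2)*(-5)) - 167)) + 171568 = (-167321 + ((-14 + (-6)² - 48*(-6))*(-2*(-5)) - 167)) + 171568 = (-167321 + ((-14 + 36 + 288)*10 - 167)) + 171568 = (-167321 + (310*10 - 167)) + 171568 = (-167321 + (3100 - 167)) + 171568 = (-167321 + 2933) + 171568 = -164388 + 171568 = 7180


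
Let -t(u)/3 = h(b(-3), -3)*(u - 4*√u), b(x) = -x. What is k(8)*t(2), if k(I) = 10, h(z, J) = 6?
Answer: -360 + 720*√2 ≈ 658.23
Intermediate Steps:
t(u) = -18*u + 72*√u (t(u) = -18*(u - 4*√u) = -3*(-24*√u + 6*u) = -18*u + 72*√u)
k(8)*t(2) = 10*(-18*2 + 72*√2) = 10*(-36 + 72*√2) = -360 + 720*√2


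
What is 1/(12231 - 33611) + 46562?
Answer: 995495559/21380 ≈ 46562.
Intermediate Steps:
1/(12231 - 33611) + 46562 = 1/(-21380) + 46562 = -1/21380 + 46562 = 995495559/21380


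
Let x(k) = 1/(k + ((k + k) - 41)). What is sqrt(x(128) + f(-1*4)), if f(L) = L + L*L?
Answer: sqrt(28819)/49 ≈ 3.4645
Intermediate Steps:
f(L) = L + L**2
x(k) = 1/(-41 + 3*k) (x(k) = 1/(k + (2*k - 41)) = 1/(k + (-41 + 2*k)) = 1/(-41 + 3*k))
sqrt(x(128) + f(-1*4)) = sqrt(1/(-41 + 3*128) + (-1*4)*(1 - 1*4)) = sqrt(1/(-41 + 384) - 4*(1 - 4)) = sqrt(1/343 - 4*(-3)) = sqrt(1/343 + 12) = sqrt(4117/343) = sqrt(28819)/49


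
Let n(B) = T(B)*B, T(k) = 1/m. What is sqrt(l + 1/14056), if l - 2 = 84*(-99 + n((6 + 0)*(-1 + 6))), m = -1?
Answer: I*sqrt(535121418342)/7028 ≈ 104.09*I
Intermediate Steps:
T(k) = -1 (T(k) = 1/(-1) = -1)
n(B) = -B
l = -10834 (l = 2 + 84*(-99 - (6 + 0)*(-1 + 6)) = 2 + 84*(-99 - 6*5) = 2 + 84*(-99 - 1*30) = 2 + 84*(-99 - 30) = 2 + 84*(-129) = 2 - 10836 = -10834)
sqrt(l + 1/14056) = sqrt(-10834 + 1/14056) = sqrt(-152282703/14056) = I*sqrt(535121418342)/7028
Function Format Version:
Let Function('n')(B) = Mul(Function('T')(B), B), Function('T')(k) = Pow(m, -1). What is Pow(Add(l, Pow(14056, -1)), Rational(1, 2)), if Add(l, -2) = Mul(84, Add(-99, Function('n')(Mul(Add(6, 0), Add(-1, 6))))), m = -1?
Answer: Mul(Rational(1, 7028), I, Pow(535121418342, Rational(1, 2))) ≈ Mul(104.09, I)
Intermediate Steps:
Function('T')(k) = -1 (Function('T')(k) = Pow(-1, -1) = -1)
Function('n')(B) = Mul(-1, B)
l = -10834 (l = Add(2, Mul(84, Add(-99, Mul(-1, Mul(Add(6, 0), Add(-1, 6)))))) = Add(2, Mul(84, Add(-99, Mul(-1, Mul(6, 5))))) = Add(2, Mul(84, Add(-99, Mul(-1, 30)))) = Add(2, Mul(84, Add(-99, -30))) = Add(2, Mul(84, -129)) = Add(2, -10836) = -10834)
Pow(Add(l, Pow(14056, -1)), Rational(1, 2)) = Pow(Add(-10834, Pow(14056, -1)), Rational(1, 2)) = Pow(Add(-10834, Rational(1, 14056)), Rational(1, 2)) = Pow(Rational(-152282703, 14056), Rational(1, 2)) = Mul(Rational(1, 7028), I, Pow(535121418342, Rational(1, 2)))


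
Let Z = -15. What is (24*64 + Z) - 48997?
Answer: -47476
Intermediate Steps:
(24*64 + Z) - 48997 = (24*64 - 15) - 48997 = (1536 - 15) - 48997 = 1521 - 48997 = -47476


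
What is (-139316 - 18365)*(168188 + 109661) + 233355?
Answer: -43811274814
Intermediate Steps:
(-139316 - 18365)*(168188 + 109661) + 233355 = -157681*277849 + 233355 = -43811508169 + 233355 = -43811274814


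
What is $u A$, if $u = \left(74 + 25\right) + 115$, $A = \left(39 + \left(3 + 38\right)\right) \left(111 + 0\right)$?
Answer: $1900320$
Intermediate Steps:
$A = 8880$ ($A = \left(39 + 41\right) 111 = 80 \cdot 111 = 8880$)
$u = 214$ ($u = 99 + 115 = 214$)
$u A = 214 \cdot 8880 = 1900320$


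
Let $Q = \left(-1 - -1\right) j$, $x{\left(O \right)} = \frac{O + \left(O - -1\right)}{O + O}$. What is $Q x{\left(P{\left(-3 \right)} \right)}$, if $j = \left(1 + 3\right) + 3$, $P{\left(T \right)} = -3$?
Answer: $0$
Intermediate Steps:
$x{\left(O \right)} = \frac{1 + 2 O}{2 O}$ ($x{\left(O \right)} = \frac{O + \left(O + 1\right)}{2 O} = \left(O + \left(1 + O\right)\right) \frac{1}{2 O} = \left(1 + 2 O\right) \frac{1}{2 O} = \frac{1 + 2 O}{2 O}$)
$j = 7$ ($j = 4 + 3 = 7$)
$Q = 0$ ($Q = \left(-1 - -1\right) 7 = \left(-1 + 1\right) 7 = 0 \cdot 7 = 0$)
$Q x{\left(P{\left(-3 \right)} \right)} = 0 \frac{\frac{1}{2} - 3}{-3} = 0 \left(\left(- \frac{1}{3}\right) \left(- \frac{5}{2}\right)\right) = 0 \cdot \frac{5}{6} = 0$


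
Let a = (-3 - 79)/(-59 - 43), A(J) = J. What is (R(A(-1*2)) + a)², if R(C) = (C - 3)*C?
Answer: 303601/2601 ≈ 116.72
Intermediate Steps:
a = 41/51 (a = -82/(-102) = -82*(-1/102) = 41/51 ≈ 0.80392)
R(C) = C*(-3 + C) (R(C) = (-3 + C)*C = C*(-3 + C))
(R(A(-1*2)) + a)² = ((-1*2)*(-3 - 1*2) + 41/51)² = (-2*(-3 - 2) + 41/51)² = (-2*(-5) + 41/51)² = (10 + 41/51)² = (551/51)² = 303601/2601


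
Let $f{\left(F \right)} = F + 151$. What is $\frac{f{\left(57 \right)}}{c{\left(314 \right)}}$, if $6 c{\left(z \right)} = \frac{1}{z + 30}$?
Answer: $429312$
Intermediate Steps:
$f{\left(F \right)} = 151 + F$
$c{\left(z \right)} = \frac{1}{6 \left(30 + z\right)}$ ($c{\left(z \right)} = \frac{1}{6 \left(z + 30\right)} = \frac{1}{6 \left(30 + z\right)}$)
$\frac{f{\left(57 \right)}}{c{\left(314 \right)}} = \frac{151 + 57}{\frac{1}{6} \frac{1}{30 + 314}} = \frac{208}{\frac{1}{6} \cdot \frac{1}{344}} = 208 \frac{1}{\frac{1}{2064}} = 208 \cdot 2064 = 429312$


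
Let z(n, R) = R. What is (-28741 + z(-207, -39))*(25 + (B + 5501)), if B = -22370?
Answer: 484770320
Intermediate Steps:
(-28741 + z(-207, -39))*(25 + (B + 5501)) = (-28741 - 39)*(25 + (-22370 + 5501)) = -28780*(25 - 16869) = -28780*(-16844) = 484770320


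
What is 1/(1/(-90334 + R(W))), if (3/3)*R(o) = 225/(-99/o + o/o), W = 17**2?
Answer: -3419687/38 ≈ -89992.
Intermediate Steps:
W = 289
R(o) = 225/(1 - 99/o) (R(o) = 225/(-99/o + o/o) = 225/(-99/o + 1) = 225/(1 - 99/o))
1/(1/(-90334 + R(W))) = 1/(1/(-90334 + 225*289/(-99 + 289))) = 1/(1/(-90334 + 225*289/190)) = 1/(1/(-90334 + 225*289*(1/190))) = 1/(1/(-90334 + 13005/38)) = 1/(1/(-3419687/38)) = 1/(-38/3419687) = -3419687/38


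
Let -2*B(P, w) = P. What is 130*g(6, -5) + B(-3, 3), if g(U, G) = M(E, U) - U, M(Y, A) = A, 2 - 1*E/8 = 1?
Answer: 3/2 ≈ 1.5000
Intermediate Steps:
E = 8 (E = 16 - 8*1 = 16 - 8 = 8)
B(P, w) = -P/2
g(U, G) = 0 (g(U, G) = U - U = 0)
130*g(6, -5) + B(-3, 3) = 130*0 - ½*(-3) = 0 + 3/2 = 3/2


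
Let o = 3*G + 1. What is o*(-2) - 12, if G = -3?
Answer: 4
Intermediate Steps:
o = -8 (o = 3*(-3) + 1 = -9 + 1 = -8)
o*(-2) - 12 = -8*(-2) - 12 = 16 - 12 = 4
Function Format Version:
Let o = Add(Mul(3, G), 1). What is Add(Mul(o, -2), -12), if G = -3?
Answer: 4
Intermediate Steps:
o = -8 (o = Add(Mul(3, -3), 1) = Add(-9, 1) = -8)
Add(Mul(o, -2), -12) = Add(Mul(-8, -2), -12) = Add(16, -12) = 4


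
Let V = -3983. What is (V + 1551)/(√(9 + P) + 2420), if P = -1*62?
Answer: -5885440/5856453 + 2432*I*√53/5856453 ≈ -1.0049 + 0.0030232*I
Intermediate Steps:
P = -62
(V + 1551)/(√(9 + P) + 2420) = (-3983 + 1551)/(√(9 - 62) + 2420) = -2432/(√(-53) + 2420) = -2432/(I*√53 + 2420) = -2432/(2420 + I*√53)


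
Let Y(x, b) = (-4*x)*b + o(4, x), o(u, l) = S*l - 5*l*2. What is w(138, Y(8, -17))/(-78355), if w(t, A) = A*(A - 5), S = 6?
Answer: -259584/78355 ≈ -3.3129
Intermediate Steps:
o(u, l) = -4*l (o(u, l) = 6*l - 5*l*2 = 6*l - 10*l = -4*l)
Y(x, b) = -4*x - 4*b*x (Y(x, b) = (-4*x)*b - 4*x = -4*b*x - 4*x = -4*x - 4*b*x)
w(t, A) = A*(-5 + A)
w(138, Y(8, -17))/(-78355) = ((4*8*(-1 - 1*(-17)))*(-5 + 4*8*(-1 - 1*(-17))))/(-78355) = ((4*8*(-1 + 17))*(-5 + 4*8*(-1 + 17)))*(-1/78355) = ((4*8*16)*(-5 + 4*8*16))*(-1/78355) = (512*(-5 + 512))*(-1/78355) = (512*507)*(-1/78355) = 259584*(-1/78355) = -259584/78355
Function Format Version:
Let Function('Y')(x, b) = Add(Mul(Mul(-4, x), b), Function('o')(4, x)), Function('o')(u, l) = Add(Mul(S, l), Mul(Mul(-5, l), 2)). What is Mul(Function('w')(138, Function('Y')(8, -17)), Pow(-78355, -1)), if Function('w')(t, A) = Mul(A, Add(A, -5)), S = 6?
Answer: Rational(-259584, 78355) ≈ -3.3129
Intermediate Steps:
Function('o')(u, l) = Mul(-4, l) (Function('o')(u, l) = Add(Mul(6, l), Mul(Mul(-5, l), 2)) = Add(Mul(6, l), Mul(-10, l)) = Mul(-4, l))
Function('Y')(x, b) = Add(Mul(-4, x), Mul(-4, b, x)) (Function('Y')(x, b) = Add(Mul(Mul(-4, x), b), Mul(-4, x)) = Add(Mul(-4, b, x), Mul(-4, x)) = Add(Mul(-4, x), Mul(-4, b, x)))
Function('w')(t, A) = Mul(A, Add(-5, A))
Mul(Function('w')(138, Function('Y')(8, -17)), Pow(-78355, -1)) = Mul(Mul(Mul(4, 8, Add(-1, Mul(-1, -17))), Add(-5, Mul(4, 8, Add(-1, Mul(-1, -17))))), Pow(-78355, -1)) = Mul(Mul(Mul(4, 8, Add(-1, 17)), Add(-5, Mul(4, 8, Add(-1, 17)))), Rational(-1, 78355)) = Mul(Mul(Mul(4, 8, 16), Add(-5, Mul(4, 8, 16))), Rational(-1, 78355)) = Mul(Mul(512, Add(-5, 512)), Rational(-1, 78355)) = Mul(Mul(512, 507), Rational(-1, 78355)) = Mul(259584, Rational(-1, 78355)) = Rational(-259584, 78355)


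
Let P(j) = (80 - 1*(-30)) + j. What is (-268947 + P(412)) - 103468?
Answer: -371893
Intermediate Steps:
P(j) = 110 + j (P(j) = (80 + 30) + j = 110 + j)
(-268947 + P(412)) - 103468 = (-268947 + (110 + 412)) - 103468 = (-268947 + 522) - 103468 = -268425 - 103468 = -371893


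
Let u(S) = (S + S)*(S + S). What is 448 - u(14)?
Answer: -336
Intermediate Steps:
u(S) = 4*S² (u(S) = (2*S)*(2*S) = 4*S²)
448 - u(14) = 448 - 4*14² = 448 - 4*196 = 448 - 1*784 = 448 - 784 = -336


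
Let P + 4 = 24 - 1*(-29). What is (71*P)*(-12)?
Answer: -41748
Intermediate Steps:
P = 49 (P = -4 + (24 - 1*(-29)) = -4 + (24 + 29) = -4 + 53 = 49)
(71*P)*(-12) = (71*49)*(-12) = 3479*(-12) = -41748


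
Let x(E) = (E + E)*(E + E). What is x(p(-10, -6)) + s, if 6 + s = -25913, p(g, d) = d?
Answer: -25775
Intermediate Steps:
x(E) = 4*E**2 (x(E) = (2*E)*(2*E) = 4*E**2)
s = -25919 (s = -6 - 25913 = -25919)
x(p(-10, -6)) + s = 4*(-6)**2 - 25919 = 4*36 - 25919 = 144 - 25919 = -25775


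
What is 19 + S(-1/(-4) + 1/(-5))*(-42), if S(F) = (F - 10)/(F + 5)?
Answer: 10277/101 ≈ 101.75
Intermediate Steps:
S(F) = (-10 + F)/(5 + F)
19 + S(-1/(-4) + 1/(-5))*(-42) = 19 + ((-10 + (-1/(-4) + 1/(-5)))/(5 + (-1/(-4) + 1/(-5))))*(-42) = 19 + ((-10 + (-1*(-1/4) + 1*(-1/5)))/(5 + (-1*(-1/4) + 1*(-1/5))))*(-42) = 19 + ((-10 + (1/4 - 1/5))/(5 + (1/4 - 1/5)))*(-42) = 19 + ((-10 + 1/20)/(5 + 1/20))*(-42) = 19 + (-199/20/(101/20))*(-42) = 19 + ((20/101)*(-199/20))*(-42) = 19 - 199/101*(-42) = 19 + 8358/101 = 10277/101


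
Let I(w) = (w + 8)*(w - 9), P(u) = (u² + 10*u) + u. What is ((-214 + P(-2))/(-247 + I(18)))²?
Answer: 53824/169 ≈ 318.49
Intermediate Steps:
P(u) = u² + 11*u
I(w) = (-9 + w)*(8 + w) (I(w) = (8 + w)*(-9 + w) = (-9 + w)*(8 + w))
((-214 + P(-2))/(-247 + I(18)))² = ((-214 - 2*(11 - 2))/(-247 + (-72 + 18² - 1*18)))² = ((-214 - 2*9)/(-247 + (-72 + 324 - 18)))² = ((-214 - 18)/(-247 + 234))² = (-232/(-13))² = (-232*(-1/13))² = (232/13)² = 53824/169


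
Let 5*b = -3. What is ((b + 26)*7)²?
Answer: 790321/25 ≈ 31613.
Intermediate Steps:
b = -⅗ (b = (⅕)*(-3) = -⅗ ≈ -0.60000)
((b + 26)*7)² = ((-⅗ + 26)*7)² = ((127/5)*7)² = (889/5)² = 790321/25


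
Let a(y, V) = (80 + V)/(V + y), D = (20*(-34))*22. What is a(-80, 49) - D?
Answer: 463631/31 ≈ 14956.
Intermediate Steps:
D = -14960 (D = -680*22 = -14960)
a(y, V) = (80 + V)/(V + y)
a(-80, 49) - D = (80 + 49)/(49 - 80) - 1*(-14960) = 129/(-31) + 14960 = -1/31*129 + 14960 = -129/31 + 14960 = 463631/31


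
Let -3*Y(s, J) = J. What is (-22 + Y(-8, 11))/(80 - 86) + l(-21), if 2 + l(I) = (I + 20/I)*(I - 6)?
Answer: 74969/126 ≈ 594.99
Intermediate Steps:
Y(s, J) = -J/3
l(I) = -2 + (-6 + I)*(I + 20/I) (l(I) = -2 + (I + 20/I)*(I - 6) = -2 + (I + 20/I)*(-6 + I) = -2 + (-6 + I)*(I + 20/I))
(-22 + Y(-8, 11))/(80 - 86) + l(-21) = (-22 - ⅓*11)/(80 - 86) + (18 + (-21)² - 120/(-21) - 6*(-21)) = (-22 - 11/3)/(-6) + (18 + 441 - 120*(-1/21) + 126) = -77/3*(-⅙) + (18 + 441 + 40/7 + 126) = 77/18 + 4135/7 = 74969/126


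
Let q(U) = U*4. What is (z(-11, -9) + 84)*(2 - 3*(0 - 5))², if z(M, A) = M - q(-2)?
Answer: 23409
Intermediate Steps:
q(U) = 4*U
z(M, A) = 8 + M (z(M, A) = M - 4*(-2) = M - 1*(-8) = M + 8 = 8 + M)
(z(-11, -9) + 84)*(2 - 3*(0 - 5))² = ((8 - 11) + 84)*(2 - 3*(0 - 5))² = (-3 + 84)*(2 - 3*(-5))² = 81*(2 + 15)² = 81*17² = 81*289 = 23409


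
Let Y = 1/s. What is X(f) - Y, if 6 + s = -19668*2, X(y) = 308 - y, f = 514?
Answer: -8104451/39342 ≈ -206.00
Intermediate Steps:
s = -39342 (s = -6 - 19668*2 = -6 - 596*66 = -6 - 39336 = -39342)
Y = -1/39342 (Y = 1/(-39342) = -1/39342 ≈ -2.5418e-5)
X(f) - Y = (308 - 1*514) - 1*(-1/39342) = (308 - 514) + 1/39342 = -206 + 1/39342 = -8104451/39342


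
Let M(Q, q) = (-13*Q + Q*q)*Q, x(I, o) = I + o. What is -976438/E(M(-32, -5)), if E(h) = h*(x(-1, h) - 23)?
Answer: -488219/170090496 ≈ -0.0028703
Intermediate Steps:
M(Q, q) = Q*(-13*Q + Q*q)
E(h) = h*(-24 + h) (E(h) = h*((-1 + h) - 23) = h*(-24 + h))
-976438/E(M(-32, -5)) = -976438*1/(1024*(-24 + (-32)**2*(-13 - 5))*(-13 - 5)) = -976438*(-1/(18432*(-24 + 1024*(-18)))) = -976438*(-1/(18432*(-24 - 18432))) = -976438/((-18432*(-18456))) = -976438/340180992 = -976438*1/340180992 = -488219/170090496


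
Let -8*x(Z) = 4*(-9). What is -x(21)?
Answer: -9/2 ≈ -4.5000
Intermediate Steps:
x(Z) = 9/2 (x(Z) = -(-9)/2 = -⅛*(-36) = 9/2)
-x(21) = -1*9/2 = -9/2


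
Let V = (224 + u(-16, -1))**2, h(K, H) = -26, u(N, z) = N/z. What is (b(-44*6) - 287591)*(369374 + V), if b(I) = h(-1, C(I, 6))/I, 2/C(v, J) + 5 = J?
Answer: -8104393280513/66 ≈ -1.2279e+11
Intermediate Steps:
C(v, J) = 2/(-5 + J)
V = 57600 (V = (224 - 16/(-1))**2 = (224 - 16*(-1))**2 = (224 + 16)**2 = 240**2 = 57600)
b(I) = -26/I
(b(-44*6) - 287591)*(369374 + V) = (-26/((-44*6)) - 287591)*(369374 + 57600) = (-26/(-264) - 287591)*426974 = (-26*(-1/264) - 287591)*426974 = (13/132 - 287591)*426974 = -37961999/132*426974 = -8104393280513/66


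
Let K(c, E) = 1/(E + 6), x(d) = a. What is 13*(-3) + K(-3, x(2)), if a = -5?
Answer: -38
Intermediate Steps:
x(d) = -5
K(c, E) = 1/(6 + E)
13*(-3) + K(-3, x(2)) = 13*(-3) + 1/(6 - 5) = -39 + 1/1 = -39 + 1 = -38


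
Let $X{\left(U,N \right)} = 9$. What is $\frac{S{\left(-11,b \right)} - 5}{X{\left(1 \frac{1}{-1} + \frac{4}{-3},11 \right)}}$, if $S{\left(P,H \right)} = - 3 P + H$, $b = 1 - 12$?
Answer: $\frac{17}{9} \approx 1.8889$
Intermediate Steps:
$b = -11$ ($b = 1 - 12 = -11$)
$S{\left(P,H \right)} = H - 3 P$
$\frac{S{\left(-11,b \right)} - 5}{X{\left(1 \frac{1}{-1} + \frac{4}{-3},11 \right)}} = \frac{\left(-11 - -33\right) - 5}{9} = \frac{\left(-11 + 33\right) - 5}{9} = \frac{22 - 5}{9} = \frac{1}{9} \cdot 17 = \frac{17}{9}$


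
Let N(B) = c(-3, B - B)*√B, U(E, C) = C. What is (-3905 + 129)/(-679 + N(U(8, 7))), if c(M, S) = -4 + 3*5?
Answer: 183136/32871 + 20768*√7/230097 ≈ 5.8102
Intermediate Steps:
c(M, S) = 11 (c(M, S) = -4 + 15 = 11)
N(B) = 11*√B
(-3905 + 129)/(-679 + N(U(8, 7))) = (-3905 + 129)/(-679 + 11*√7) = -3776/(-679 + 11*√7)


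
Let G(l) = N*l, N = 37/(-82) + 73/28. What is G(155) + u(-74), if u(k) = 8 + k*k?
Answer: 6679257/1148 ≈ 5818.2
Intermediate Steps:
u(k) = 8 + k²
N = 2475/1148 (N = 37*(-1/82) + 73*(1/28) = -37/82 + 73/28 = 2475/1148 ≈ 2.1559)
G(l) = 2475*l/1148
G(155) + u(-74) = (2475/1148)*155 + (8 + (-74)²) = 383625/1148 + (8 + 5476) = 383625/1148 + 5484 = 6679257/1148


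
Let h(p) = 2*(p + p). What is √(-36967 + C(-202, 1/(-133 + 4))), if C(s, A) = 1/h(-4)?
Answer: I*√591473/4 ≈ 192.27*I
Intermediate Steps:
h(p) = 4*p (h(p) = 2*(2*p) = 4*p)
C(s, A) = -1/16 (C(s, A) = 1/(4*(-4)) = 1/(-16) = -1/16)
√(-36967 + C(-202, 1/(-133 + 4))) = √(-36967 - 1/16) = √(-591473/16) = I*√591473/4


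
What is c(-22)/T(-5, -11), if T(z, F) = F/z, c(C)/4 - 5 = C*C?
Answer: 9780/11 ≈ 889.09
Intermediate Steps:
c(C) = 20 + 4*C**2 (c(C) = 20 + 4*(C*C) = 20 + 4*C**2)
c(-22)/T(-5, -11) = (20 + 4*(-22)**2)/((-11/(-5))) = (20 + 4*484)/((-11*(-1/5))) = (20 + 1936)/(11/5) = 1956*(5/11) = 9780/11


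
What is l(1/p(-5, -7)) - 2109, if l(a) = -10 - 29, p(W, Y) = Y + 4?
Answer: -2148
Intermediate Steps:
p(W, Y) = 4 + Y
l(a) = -39
l(1/p(-5, -7)) - 2109 = -39 - 2109 = -2148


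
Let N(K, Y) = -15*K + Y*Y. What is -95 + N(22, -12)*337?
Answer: -62777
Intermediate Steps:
N(K, Y) = Y**2 - 15*K (N(K, Y) = -15*K + Y**2 = Y**2 - 15*K)
-95 + N(22, -12)*337 = -95 + ((-12)**2 - 15*22)*337 = -95 + (144 - 330)*337 = -95 - 186*337 = -95 - 62682 = -62777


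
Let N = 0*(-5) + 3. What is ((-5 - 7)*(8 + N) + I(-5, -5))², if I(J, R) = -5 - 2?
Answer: 19321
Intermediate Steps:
I(J, R) = -7
N = 3 (N = 0 + 3 = 3)
((-5 - 7)*(8 + N) + I(-5, -5))² = ((-5 - 7)*(8 + 3) - 7)² = (-12*11 - 7)² = (-132 - 7)² = (-139)² = 19321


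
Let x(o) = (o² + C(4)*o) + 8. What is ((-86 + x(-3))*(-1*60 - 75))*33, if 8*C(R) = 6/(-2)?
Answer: 2419065/8 ≈ 3.0238e+5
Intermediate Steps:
C(R) = -3/8 (C(R) = (6/(-2))/8 = (6*(-½))/8 = (⅛)*(-3) = -3/8)
x(o) = 8 + o² - 3*o/8 (x(o) = (o² - 3*o/8) + 8 = 8 + o² - 3*o/8)
((-86 + x(-3))*(-1*60 - 75))*33 = ((-86 + (8 + (-3)² - 3/8*(-3)))*(-1*60 - 75))*33 = ((-86 + (8 + 9 + 9/8))*(-60 - 75))*33 = ((-86 + 145/8)*(-135))*33 = -543/8*(-135)*33 = (73305/8)*33 = 2419065/8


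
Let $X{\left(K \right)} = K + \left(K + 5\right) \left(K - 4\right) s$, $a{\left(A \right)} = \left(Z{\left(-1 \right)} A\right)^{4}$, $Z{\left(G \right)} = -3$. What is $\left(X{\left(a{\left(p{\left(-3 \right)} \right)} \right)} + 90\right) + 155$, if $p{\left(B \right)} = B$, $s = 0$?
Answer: $6806$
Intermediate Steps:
$a{\left(A \right)} = 81 A^{4}$ ($a{\left(A \right)} = \left(- 3 A\right)^{4} = 81 A^{4}$)
$X{\left(K \right)} = K$ ($X{\left(K \right)} = K + \left(K + 5\right) \left(K - 4\right) 0 = K + \left(5 + K\right) \left(-4 + K\right) 0 = K + \left(-4 + K\right) \left(5 + K\right) 0 = K + 0 = K$)
$\left(X{\left(a{\left(p{\left(-3 \right)} \right)} \right)} + 90\right) + 155 = \left(81 \left(-3\right)^{4} + 90\right) + 155 = \left(81 \cdot 81 + 90\right) + 155 = \left(6561 + 90\right) + 155 = 6651 + 155 = 6806$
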